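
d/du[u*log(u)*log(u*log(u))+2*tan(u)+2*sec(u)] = log(u)*log(u*log(u)) + log(u) + log(u*log(u)) + 2*tan(u)^2 + 2*tan(u)*sec(u) + 3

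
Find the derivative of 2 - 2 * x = -2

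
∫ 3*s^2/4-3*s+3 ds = s^3/4 - 3*s^2/2 + 3*s + C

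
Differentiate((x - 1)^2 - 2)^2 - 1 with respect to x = 4*x^3 - 12*x^2 + 4*x + 4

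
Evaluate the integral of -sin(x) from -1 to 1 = 0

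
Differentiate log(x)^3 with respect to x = 3*log(x)^2/x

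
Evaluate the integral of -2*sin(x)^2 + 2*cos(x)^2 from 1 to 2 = -sin(2) + sin(4)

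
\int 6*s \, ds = 3*s^2 + C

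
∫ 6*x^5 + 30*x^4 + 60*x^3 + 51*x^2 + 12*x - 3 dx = x^6 + 6*x^5 + 15*x^4 + 17*x^3 + 6*x^2 - 3*x + C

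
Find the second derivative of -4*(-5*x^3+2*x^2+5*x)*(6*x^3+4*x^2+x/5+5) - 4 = 3600*x^4 + 640*x^3 - 1776*x^2 + 552*x/5 - 88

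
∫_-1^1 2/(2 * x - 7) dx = -log(9) + log(5)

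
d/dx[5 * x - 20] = 5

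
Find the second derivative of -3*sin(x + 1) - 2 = 3*sin(x + 1)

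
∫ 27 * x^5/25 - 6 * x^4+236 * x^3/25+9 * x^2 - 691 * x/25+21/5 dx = 9*x^6/50 - 6*x^5/5 + 59*x^4/25 + 3*x^3 - 691*x^2/50 + 21*x/5 + C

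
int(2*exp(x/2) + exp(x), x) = (exp(x/2) + 2)^2 + C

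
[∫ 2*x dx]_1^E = -1 + exp(2)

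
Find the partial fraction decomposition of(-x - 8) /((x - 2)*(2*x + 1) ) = 3/(2*x + 1) - 2/(x - 2)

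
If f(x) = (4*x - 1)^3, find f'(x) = 192*x^2 - 96*x + 12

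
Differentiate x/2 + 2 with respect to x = 1/2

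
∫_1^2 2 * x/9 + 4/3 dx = 5/3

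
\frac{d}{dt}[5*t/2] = 5/2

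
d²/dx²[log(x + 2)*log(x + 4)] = (-x^2*log(x + 2) - x^2*log(x + 4) + 2*x^2 - 4*x*log(x + 2) - 8*x*log(x + 4) + 12*x - 4*log(x + 2) - 16*log(x + 4) + 16)/(x^4 + 12*x^3 + 52*x^2 + 96*x + 64)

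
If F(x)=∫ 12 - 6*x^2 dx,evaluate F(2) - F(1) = -2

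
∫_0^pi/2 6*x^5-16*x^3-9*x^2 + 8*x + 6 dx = -3*pi^3/8 + (pi - pi^3/8)^2 + 3*pi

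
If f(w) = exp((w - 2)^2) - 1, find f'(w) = 2*w*exp(w^2 - 4*w + 4) - 4*exp(w^2 - 4*w + 4)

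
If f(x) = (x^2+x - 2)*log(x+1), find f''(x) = (2*x^2*log(x + 1) + 3*x^2 + 4*x*log(x + 1) + 5*x + 2*log(x + 1) + 4)/(x^2 + 2*x + 1)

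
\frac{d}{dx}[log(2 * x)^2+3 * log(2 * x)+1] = (2*log(x) + 2*log(2) + 3)/x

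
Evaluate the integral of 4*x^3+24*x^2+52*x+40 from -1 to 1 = 96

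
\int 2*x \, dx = x^2 + C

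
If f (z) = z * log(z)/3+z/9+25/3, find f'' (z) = 1/(3*z)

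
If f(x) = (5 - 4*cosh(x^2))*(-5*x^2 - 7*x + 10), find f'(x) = 40*x^3*sinh(x^2) + 56*x^2*sinh(x^2) - 80*x*sinh(x^2) + 40*x*cosh(x^2) - 50*x + 28*cosh(x^2) - 35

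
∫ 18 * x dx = 9*x^2 + C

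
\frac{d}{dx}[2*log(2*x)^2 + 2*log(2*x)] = (4*log(x) + 2 + 4*log(2))/x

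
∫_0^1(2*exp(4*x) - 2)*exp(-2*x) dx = (E - exp(-1))^2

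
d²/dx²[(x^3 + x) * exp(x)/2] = x^3*exp(x)/2 + 3*x^2*exp(x) + 7*x*exp(x)/2 + exp(x)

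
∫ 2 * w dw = w^2 + C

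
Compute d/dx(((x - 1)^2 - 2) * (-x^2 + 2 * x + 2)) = -4*x^3 + 12*x^2 - 2*x - 6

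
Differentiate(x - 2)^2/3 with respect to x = 2*x/3 - 4/3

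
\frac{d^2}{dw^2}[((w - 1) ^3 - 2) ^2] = 30*w^4 - 120*w^3 + 180*w^2 - 144*w + 54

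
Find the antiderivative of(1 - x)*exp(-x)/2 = x*exp(-x)/2 + C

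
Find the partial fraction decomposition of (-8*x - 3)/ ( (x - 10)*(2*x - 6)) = 27/(14*(x - 3)) - 83/(14*(x - 10))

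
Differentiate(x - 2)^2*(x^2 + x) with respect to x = 4*x^3 - 9*x^2 + 4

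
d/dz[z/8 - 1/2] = 1/8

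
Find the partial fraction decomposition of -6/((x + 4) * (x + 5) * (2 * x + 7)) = -8/(2*x + 7) - 2/(x + 5) + 6/(x + 4)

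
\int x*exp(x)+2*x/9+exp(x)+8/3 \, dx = x*(x + 9*exp(x) + 24)/9 + C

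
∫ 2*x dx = x^2 + C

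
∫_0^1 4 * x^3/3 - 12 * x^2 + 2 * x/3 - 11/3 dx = -7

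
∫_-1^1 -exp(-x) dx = -E + exp(-1)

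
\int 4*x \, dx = 2*x^2 + C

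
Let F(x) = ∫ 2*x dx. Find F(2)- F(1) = 3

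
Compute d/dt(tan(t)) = cos(t)^(-2)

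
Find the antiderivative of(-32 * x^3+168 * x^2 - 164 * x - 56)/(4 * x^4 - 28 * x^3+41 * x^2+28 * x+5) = -2*log((-2*x^2 + 7*x + 2)^2 + 1) + C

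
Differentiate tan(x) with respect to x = cos(x)^(-2)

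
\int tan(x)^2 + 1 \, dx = tan(x) + C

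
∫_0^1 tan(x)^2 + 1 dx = tan(1)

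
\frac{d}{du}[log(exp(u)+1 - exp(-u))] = (exp(2*u) + 1)/(exp(2*u) + exp(u) - 1)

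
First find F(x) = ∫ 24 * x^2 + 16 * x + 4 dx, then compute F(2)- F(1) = 84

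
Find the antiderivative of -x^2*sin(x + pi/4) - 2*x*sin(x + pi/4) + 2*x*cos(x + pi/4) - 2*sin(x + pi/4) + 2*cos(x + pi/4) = ((x + 1)^2 + 1)*cos(x + pi/4) + C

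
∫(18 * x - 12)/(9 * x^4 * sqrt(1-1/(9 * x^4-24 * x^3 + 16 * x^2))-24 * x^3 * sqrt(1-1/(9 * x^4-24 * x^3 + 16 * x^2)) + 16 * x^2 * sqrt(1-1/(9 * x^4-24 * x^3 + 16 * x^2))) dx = -3*asec(-x*(3*x - 4)) + C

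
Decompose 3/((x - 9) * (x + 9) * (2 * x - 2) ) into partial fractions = 1/(120*(x + 9)) - 3/(160*(x - 1)) + 1/(96*(x - 9))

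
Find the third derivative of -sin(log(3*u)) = -(3*sin(log(u) + log(3)) + cos(log(u) + log(3)))/u^3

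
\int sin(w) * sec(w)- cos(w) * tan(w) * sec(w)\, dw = 0 + C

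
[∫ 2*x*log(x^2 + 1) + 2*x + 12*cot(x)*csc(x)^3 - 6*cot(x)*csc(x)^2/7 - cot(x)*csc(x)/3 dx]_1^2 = -4*csc(2)^3 - 2*log(2) - 3*csc(1)^2/7 - csc(1)/3 + csc(2)/3 + 3*csc(2)^2/7 + 4*csc(1)^3 + 5*log(5)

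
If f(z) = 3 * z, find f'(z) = 3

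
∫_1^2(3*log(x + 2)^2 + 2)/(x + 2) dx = -2*log(3) - log(3)^3 + log(4)^3 + 2*log(4)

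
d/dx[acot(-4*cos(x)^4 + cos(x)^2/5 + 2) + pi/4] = (-95*sin(2*x) - 50*sin(4*x))/(400*cos(x)^8 - 40*cos(x)^6 - 399*cos(x)^4 + 20*cos(x)^2 + 125)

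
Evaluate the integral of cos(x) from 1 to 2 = -sin(1) + sin(2)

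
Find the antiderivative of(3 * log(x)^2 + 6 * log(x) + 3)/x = (log(x) + 1)^3 + C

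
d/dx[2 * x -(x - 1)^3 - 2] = -3*x^2 + 6*x - 1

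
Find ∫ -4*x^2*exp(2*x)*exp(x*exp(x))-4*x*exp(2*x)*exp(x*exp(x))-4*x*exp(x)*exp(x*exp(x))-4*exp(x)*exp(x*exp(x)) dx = -4*x*exp(x*(exp(x) + 1)) + C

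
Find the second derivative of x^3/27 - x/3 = 2*x/9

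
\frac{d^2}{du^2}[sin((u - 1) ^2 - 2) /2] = 2*u^2*sin(-u^2 + 2*u + 1) - 4*u*sin(-u^2 + 2*u + 1) + 2*sin(-u^2 + 2*u + 1) + cos(-u^2 + 2*u + 1)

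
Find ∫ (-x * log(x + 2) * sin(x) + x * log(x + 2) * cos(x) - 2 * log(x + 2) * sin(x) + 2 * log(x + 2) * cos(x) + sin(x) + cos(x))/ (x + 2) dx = sqrt(2)*log(x + 2)*sin(x + pi/4) + C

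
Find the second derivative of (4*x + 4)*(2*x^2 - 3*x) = 48*x - 8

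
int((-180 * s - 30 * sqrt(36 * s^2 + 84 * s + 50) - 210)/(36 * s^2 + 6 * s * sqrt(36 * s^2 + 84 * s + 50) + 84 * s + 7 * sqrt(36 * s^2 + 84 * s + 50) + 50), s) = -5*log(6*s + sqrt((6*s + 7)^2 + 1) + 7) + C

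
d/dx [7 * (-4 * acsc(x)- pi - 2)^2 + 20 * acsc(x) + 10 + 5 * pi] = (-224*acsc(x) - 56*pi - 132)/(x^2*sqrt(1 - 1/x^2))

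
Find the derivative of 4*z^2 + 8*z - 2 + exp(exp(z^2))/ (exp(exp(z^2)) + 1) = (2*z*exp(z^2 + exp(z^2)) + 8*z*exp(2*exp(z^2)) + 16*z*exp(exp(z^2)) + 8*z + 8*exp(2*exp(z^2)) + 16*exp(exp(z^2)) + 8)/(exp(2*exp(z^2)) + 2*exp(exp(z^2)) + 1)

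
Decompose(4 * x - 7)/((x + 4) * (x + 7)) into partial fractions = 35/(3*(x + 7)) - 23/(3*(x + 4))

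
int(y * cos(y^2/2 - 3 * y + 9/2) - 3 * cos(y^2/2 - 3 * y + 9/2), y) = sin((y - 3)^2/2) + C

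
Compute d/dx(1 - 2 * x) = -2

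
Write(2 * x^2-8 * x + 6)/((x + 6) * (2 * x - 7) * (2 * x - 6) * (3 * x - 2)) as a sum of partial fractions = 3/(340*(3*x - 2)) + 10/(323*(2*x - 7)) - 7/(380*(x + 6))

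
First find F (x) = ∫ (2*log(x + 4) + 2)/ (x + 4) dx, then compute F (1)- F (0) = -(1 + log(4))^2 + (1 + log(5))^2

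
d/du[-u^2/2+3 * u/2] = 3/2 - u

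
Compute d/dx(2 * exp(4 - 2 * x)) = -4*exp(4 - 2*x)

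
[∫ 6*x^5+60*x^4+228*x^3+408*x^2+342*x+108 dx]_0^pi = -27 + (-1 + (2 + pi)^2)^3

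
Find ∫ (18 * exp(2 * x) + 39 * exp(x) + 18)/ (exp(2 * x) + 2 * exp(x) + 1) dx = (2*(9*x + 8)*(exp(x) + 1) + 3*exp(x))/(exp(x) + 1) + C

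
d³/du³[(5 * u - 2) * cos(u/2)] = 5*u*sin(u/2)/8 - sin(u/2)/4 - 15*cos(u/2)/4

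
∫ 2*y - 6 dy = y^2 - 6*y + C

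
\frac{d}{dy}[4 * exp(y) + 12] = 4*exp(y)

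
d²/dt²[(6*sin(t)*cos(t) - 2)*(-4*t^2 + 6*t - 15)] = 48*t^2*sin(2*t) - 72*t*sin(2*t) - 96*t*cos(2*t) + 156*sin(2*t) + 72*cos(2*t) + 16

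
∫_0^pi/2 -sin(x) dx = -1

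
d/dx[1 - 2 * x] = -2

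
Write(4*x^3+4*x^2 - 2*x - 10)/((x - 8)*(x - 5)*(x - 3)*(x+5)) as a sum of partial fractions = 5/(13*(x + 5)) + 8/(5*(x - 3)) - 29/(3*(x - 5)) + 2278/(195*(x - 8))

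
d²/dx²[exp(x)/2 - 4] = exp(x)/2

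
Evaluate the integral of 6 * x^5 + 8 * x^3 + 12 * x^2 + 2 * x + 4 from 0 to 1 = 12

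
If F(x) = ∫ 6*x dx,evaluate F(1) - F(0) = 3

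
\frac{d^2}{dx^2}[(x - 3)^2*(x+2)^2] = 12*x^2 - 12*x - 22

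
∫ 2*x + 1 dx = x^2 + x + C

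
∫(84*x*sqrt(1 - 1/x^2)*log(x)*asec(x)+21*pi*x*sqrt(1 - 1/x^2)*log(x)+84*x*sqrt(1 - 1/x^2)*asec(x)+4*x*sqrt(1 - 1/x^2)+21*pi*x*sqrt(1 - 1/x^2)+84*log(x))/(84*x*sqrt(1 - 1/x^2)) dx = x*(21*(4*asec(x) + pi)*log(x) + 4)/84 + C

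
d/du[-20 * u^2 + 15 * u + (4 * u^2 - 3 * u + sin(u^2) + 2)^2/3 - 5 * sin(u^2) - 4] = 16*u^3*cos(u^2)/3 + 64*u^3/3 - 4*u^2*cos(u^2) - 24*u^2 + 16*u*sin(u^2)/3 + 2*u*sin(2*u^2)/3 - 22*u*cos(u^2)/3 - 70*u/3 - 2*sin(u^2) + 11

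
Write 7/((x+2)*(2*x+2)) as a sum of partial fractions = -7/(2*(x + 2)) + 7/(2*(x + 1))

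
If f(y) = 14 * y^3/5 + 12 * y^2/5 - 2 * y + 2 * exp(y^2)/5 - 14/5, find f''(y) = 8*y^2*exp(y^2)/5 + 84*y/5 + 4*exp(y^2)/5 + 24/5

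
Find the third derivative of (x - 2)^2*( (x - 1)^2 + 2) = 24*x - 36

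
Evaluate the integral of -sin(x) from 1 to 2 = -cos(1) + cos(2)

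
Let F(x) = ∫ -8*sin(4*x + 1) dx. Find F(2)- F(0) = 2*cos(9) - 2*cos(1)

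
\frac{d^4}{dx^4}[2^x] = 2^x*log(2)^4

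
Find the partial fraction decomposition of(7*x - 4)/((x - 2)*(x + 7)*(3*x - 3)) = -53/(216*(x + 7)) - 1/(8*(x - 1)) + 10/(27*(x - 2))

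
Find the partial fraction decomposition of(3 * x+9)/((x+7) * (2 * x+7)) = -3/(7*(2*x + 7)) + 12/(7*(x + 7))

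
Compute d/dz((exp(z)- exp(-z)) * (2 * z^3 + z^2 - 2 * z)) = (2*z^3*exp(2*z) + 2*z^3 + 7*z^2*exp(2*z) - 5*z^2 - 4*z - 2*exp(2*z) + 2)*exp(-z)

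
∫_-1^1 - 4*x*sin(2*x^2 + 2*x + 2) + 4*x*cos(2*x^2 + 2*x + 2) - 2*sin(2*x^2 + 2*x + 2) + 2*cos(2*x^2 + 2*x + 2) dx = -sin(2) + sin(6) - cos(2) + cos(6)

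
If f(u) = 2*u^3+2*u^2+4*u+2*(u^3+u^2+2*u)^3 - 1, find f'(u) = 18*u^8 + 48*u^7 + 126*u^6 + 156*u^5 + 180*u^4 + 96*u^3 + 54*u^2 + 4*u + 4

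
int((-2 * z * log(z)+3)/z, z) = -(2*z - 3)*(log(z) - 1) + C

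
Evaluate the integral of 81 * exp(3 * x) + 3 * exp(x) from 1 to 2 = -27*exp(3) - 3*E + 3*exp(2) + 27*exp(6)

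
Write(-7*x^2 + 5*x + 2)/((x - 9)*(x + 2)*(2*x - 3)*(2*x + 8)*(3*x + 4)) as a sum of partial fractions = -693/(8432*(3*x + 4)) + 10/(3927*(2*x - 3)) - 5/(176*(x + 4)) + 9/(154*(x + 2)) - 4/(1023*(x - 9))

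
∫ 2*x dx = x^2 + C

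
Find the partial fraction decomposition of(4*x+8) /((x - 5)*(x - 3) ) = -10/(x - 3) + 14/(x - 5)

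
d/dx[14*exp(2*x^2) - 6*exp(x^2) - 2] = 56*x*exp(2*x^2) - 12*x*exp(x^2)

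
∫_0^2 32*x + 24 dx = 112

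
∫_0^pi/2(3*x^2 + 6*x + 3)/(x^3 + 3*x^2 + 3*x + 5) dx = -log(5) + log(4 + (1 + pi/2)^3)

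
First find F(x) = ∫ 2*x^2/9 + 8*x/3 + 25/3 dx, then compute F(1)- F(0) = 263/27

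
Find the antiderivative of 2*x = x^2 + C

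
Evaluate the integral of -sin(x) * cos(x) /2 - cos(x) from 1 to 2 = -sin(2) - sin(2)^2/4 + sin(1)^2/4 + sin(1)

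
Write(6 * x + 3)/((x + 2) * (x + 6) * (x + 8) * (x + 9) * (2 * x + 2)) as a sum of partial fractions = -17/(112*(x + 9)) + 15/(56*(x + 8)) - 11/(80*(x + 6)) + 3/(112*(x + 2)) - 3/(560*(x + 1))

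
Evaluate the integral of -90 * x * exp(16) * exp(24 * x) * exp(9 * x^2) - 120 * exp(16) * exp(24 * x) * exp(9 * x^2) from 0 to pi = -5*exp((-3*pi - 4)^2) + 5*exp(16)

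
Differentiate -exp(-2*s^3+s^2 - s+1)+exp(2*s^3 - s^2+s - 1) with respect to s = (6*s^2*exp(4*s^3 - 2*s^2 + 2*s - 2) + 6*s^2 - 2*s*exp(4*s^3 - 2*s^2 + 2*s - 2) - 2*s + exp(4*s^3 - 2*s^2 + 2*s - 2) + 1)*exp(-2*s^3 + s^2 - s + 1)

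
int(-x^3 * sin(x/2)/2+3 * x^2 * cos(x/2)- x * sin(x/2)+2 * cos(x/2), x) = x*(x^2 + 2)*cos(x/2) + C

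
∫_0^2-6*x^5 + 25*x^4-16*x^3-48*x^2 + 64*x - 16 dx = 0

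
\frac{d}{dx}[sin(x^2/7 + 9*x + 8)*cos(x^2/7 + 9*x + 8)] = -2*x*sin(x^2/7 + 9*x + 8)^2/7 + 2*x*cos(x^2/7 + 9*x + 8)^2/7 - 9*sin(x^2/7 + 9*x + 8)^2 + 9*cos(x^2/7 + 9*x + 8)^2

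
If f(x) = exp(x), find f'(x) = exp(x)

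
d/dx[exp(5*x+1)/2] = 5*exp(5*x + 1)/2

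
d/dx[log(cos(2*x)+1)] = -2*tan(x)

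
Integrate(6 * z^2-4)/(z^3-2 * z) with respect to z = 2*log(z*(z^2 - 2)) + C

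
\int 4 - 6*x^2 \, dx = -2*x^3 + 4*x + C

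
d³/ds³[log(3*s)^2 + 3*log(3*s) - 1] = (4*log(s) + 4*log(3))/s^3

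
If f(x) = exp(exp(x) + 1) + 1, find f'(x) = exp(x + exp(x) + 1)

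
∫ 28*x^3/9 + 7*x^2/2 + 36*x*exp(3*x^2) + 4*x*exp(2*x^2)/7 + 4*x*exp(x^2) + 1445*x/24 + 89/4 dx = 7*x^4/9 + 7*x^3/6 + 1445*x^2/48 + 89*x/4 + 6*exp(3*x^2) + exp(2*x^2)/7 + 2*exp(x^2) + C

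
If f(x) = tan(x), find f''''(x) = 24*tan(x)^5 + 40*tan(x)^3 + 16*tan(x)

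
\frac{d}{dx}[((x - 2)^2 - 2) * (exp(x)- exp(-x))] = (x^2*exp(2*x) + x^2 - 2*x*exp(2*x) - 6*x - 2*exp(2*x) + 6)*exp(-x)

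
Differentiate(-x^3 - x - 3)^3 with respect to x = -9*x^8 - 21*x^6 - 54*x^5 - 15*x^4 - 72*x^3 - 84*x^2 - 18*x - 27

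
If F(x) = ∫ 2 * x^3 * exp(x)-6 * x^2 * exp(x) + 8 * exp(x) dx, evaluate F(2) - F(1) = 2*E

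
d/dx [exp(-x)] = -exp(-x)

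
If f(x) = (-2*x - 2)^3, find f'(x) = -24*x^2 - 48*x - 24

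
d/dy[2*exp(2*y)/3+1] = 4*exp(2*y)/3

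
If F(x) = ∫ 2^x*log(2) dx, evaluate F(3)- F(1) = 6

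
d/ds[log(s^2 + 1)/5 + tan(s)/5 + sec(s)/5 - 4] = (s^2*sin(s)/cos(s)^2 + s^2/cos(s)^2 + 2*s + sin(s)/cos(s)^2 + cos(s)^(-2))/(5*s^2 + 5)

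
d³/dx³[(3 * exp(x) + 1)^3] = 729*exp(3*x) + 216*exp(2*x) + 9*exp(x)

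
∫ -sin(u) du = cos(u) + C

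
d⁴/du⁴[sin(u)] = sin(u)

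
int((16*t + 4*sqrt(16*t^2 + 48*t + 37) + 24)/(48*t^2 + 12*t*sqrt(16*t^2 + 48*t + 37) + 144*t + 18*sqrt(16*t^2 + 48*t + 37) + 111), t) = log(4*t + sqrt(4*(2*t + 3)^2 + 1) + 6)/3 + C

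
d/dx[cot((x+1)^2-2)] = -2*(x + 1)/sin(x^2 + 2*x - 1)^2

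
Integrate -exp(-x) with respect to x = exp(-x) + C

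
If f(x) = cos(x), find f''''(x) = cos(x)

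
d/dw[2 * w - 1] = 2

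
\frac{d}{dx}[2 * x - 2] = 2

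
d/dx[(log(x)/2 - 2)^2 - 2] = (log(x) - 4)/(2*x)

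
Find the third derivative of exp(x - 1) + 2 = exp(x - 1)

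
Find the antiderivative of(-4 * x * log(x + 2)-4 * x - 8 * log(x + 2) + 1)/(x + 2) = (1 - 4*x)*log(x + 2) + C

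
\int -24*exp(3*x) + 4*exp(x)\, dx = (4 - 8*exp(2*x))*exp(x) + C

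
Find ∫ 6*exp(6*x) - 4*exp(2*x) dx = (exp(4*x) - 2)*exp(2*x) + C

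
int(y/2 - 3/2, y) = y^2/4 - 3*y/2 + C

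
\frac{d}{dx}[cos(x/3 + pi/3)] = -sin((x + pi)/3)/3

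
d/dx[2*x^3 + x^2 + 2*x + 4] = 6*x^2 + 2*x + 2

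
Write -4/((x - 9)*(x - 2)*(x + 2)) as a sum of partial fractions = -1/(11*(x + 2)) + 1/(7*(x - 2)) - 4/(77*(x - 9))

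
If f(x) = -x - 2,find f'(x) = -1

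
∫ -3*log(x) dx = 3*x*(1 - log(x)) + C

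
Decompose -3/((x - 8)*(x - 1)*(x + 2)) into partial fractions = -1/(10*(x + 2)) + 1/(7*(x - 1)) - 3/(70*(x - 8))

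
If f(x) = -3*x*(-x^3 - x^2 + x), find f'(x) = 12*x^3 + 9*x^2 - 6*x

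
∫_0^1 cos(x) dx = sin(1)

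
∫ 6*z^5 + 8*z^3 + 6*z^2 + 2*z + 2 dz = z^6 + 2*z^4 + 2*z^3 + z^2 + 2*z + C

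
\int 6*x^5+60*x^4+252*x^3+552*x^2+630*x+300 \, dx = x^6 + 12*x^5 + 63*x^4 + 184*x^3 + 315*x^2 + 300*x + C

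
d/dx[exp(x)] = exp(x)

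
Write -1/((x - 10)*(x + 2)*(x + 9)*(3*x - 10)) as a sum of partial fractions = 27/(11840*(3*x - 10)) + 1/(4921*(x + 9)) - 1/(1344*(x + 2)) - 1/(4560*(x - 10))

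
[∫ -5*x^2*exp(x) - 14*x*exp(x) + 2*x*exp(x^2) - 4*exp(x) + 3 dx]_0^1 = 2 - 8*E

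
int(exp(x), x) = exp(x) + C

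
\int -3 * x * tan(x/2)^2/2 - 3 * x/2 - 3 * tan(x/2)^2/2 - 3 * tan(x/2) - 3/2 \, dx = (-3*x - 3)*tan(x/2) + C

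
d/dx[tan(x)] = cos(x)^(-2)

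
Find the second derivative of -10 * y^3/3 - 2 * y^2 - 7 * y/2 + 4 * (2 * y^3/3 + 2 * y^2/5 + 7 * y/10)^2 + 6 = 160*y^4/3 + 128*y^3/3 + 1312*y^2/25 - 164*y/25 - 2/25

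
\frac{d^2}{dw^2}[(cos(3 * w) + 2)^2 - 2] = -36*cos(3*w) - 18*cos(6*w)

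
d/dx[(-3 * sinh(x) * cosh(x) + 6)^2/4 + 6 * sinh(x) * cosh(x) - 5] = 9*sinh(4*x)/8 - 3*cosh(2*x)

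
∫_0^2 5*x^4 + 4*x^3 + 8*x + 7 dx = 78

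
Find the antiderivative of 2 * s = s^2 + C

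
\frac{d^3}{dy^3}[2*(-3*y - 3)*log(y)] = (6*y - 12)/y^3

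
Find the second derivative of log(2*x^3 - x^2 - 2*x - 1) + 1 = (-12*x^4 + 8*x^3 - 2*x^2 - 16*x - 2)/(4*x^6 - 4*x^5 - 7*x^4 + 6*x^2 + 4*x + 1)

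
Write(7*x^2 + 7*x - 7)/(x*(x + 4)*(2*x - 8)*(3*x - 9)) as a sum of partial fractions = -11/(192*(x + 4)) - 11/(18*(x - 3)) + 133/(192*(x - 4)) - 7/(288*x)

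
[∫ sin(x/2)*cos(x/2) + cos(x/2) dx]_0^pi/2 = -1 + (sqrt(2)/2 + 1)^2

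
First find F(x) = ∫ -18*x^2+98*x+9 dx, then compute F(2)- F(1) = 114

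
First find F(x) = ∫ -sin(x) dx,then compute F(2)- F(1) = -cos(1) + cos(2)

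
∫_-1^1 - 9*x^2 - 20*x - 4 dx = -14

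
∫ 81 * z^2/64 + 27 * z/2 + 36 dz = 27*z^3/64 + 27*z^2/4 + 36*z + C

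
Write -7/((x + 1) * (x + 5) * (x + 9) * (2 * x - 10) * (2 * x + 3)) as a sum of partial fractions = -8/(195*(2*x + 3)) - 1/(1920*(x + 9)) + 1/(320*(x + 5)) + 7/(384*(x + 1)) - 1/(3120*(x - 5))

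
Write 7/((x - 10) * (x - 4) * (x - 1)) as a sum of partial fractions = 7/(27*(x - 1)) - 7/(18*(x - 4)) + 7/(54*(x - 10))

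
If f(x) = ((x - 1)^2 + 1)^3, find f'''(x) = 120*x^3 - 360*x^2 + 432*x - 192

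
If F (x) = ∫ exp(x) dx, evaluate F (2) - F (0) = -1 + exp(2)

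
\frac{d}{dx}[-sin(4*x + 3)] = -4*cos(4*x + 3)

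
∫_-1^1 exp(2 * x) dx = -exp(-2)/2 + exp(2)/2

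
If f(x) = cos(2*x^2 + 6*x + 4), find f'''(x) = 64*x^3*sin(2*x^2 + 6*x + 4) + 288*x^2*sin(2*x^2 + 6*x + 4) + 432*x*sin(2*x^2 + 6*x + 4) - 48*x*cos(2*x^2 + 6*x + 4) + 216*sin(2*x^2 + 6*x + 4) - 72*cos(2*x^2 + 6*x + 4)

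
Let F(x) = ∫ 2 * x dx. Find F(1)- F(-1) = 0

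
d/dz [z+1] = 1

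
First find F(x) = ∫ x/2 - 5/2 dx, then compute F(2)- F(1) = -7/4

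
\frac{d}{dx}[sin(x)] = cos(x)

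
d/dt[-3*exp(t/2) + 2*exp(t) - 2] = -3*exp(t/2)/2 + 2*exp(t)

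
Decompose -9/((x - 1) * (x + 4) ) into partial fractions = 9/(5*(x + 4)) - 9/(5*(x - 1))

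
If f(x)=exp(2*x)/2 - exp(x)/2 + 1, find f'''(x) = 4*exp(2*x) - exp(x)/2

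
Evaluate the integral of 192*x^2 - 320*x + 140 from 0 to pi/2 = -(-3 + 2*pi)^2 + 4*pi + (-3 + 2*pi)^3 + 36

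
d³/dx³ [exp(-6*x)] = -216*exp(-6*x)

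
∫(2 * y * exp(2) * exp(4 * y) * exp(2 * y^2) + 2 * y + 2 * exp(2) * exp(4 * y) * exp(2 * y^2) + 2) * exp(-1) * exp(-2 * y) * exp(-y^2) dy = 2*sinh(y^2 + 2*y + 1) + C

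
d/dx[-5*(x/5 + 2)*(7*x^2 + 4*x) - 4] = -21*x^2 - 148*x - 40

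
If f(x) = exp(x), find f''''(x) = exp(x)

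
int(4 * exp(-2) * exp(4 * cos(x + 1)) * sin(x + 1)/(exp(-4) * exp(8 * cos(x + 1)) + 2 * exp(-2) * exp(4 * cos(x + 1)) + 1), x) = 1/(exp(4*cos(x + 1) - 2) + 1) + C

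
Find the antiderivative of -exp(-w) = exp(-w) + C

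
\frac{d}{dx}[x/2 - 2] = 1/2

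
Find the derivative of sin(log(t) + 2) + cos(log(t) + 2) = sqrt(2)*cos(log(t) + pi/4 + 2)/t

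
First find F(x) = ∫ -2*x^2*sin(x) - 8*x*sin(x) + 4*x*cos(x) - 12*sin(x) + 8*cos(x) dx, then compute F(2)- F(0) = 36*cos(2) - 12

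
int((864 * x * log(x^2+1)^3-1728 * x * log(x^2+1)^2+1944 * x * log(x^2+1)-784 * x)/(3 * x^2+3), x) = 2*(54*log(x^2 + 1)^3 - 144*log(x^2 + 1)^2 + 243*log(x^2 + 1) - 196)*log(x^2 + 1)/3 + C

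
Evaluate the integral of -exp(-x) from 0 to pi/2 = -1 + exp(-pi/2)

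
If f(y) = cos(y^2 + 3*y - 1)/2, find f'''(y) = 4*y^3*sin(y^2 + 3*y - 1) + 18*y^2*sin(y^2 + 3*y - 1) + 27*y*sin(y^2 + 3*y - 1) - 6*y*cos(y^2 + 3*y - 1) + 27*sin(y^2 + 3*y - 1)/2 - 9*cos(y^2 + 3*y - 1)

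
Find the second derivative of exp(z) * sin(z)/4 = exp(z)*cos(z)/2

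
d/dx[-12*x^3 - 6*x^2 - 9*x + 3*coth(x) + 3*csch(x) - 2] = -36*x^2 - 12*x - 9 - 3*cosh(x)/sinh(x)^2 - 3/sinh(x)^2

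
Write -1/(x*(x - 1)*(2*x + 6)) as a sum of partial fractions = -1/(24*(x + 3)) - 1/(8*(x - 1)) + 1/(6*x)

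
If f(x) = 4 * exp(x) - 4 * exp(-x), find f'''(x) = (4*exp(2*x) + 4)*exp(-x)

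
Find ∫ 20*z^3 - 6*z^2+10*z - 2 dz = 5*z^4 - 2*z^3 + 5*z^2 - 2*z + C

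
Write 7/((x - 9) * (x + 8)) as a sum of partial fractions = -7/(17*(x + 8)) + 7/(17*(x - 9))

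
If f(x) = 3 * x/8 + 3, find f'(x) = 3/8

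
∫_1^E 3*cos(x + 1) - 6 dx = -6*E - 3*sin(2) + 3*sin(1 + E) + 6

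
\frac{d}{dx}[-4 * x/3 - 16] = -4/3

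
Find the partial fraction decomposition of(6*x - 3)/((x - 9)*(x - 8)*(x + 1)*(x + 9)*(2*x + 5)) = 32/(2093*(2*x + 5)) - 19/(10608*(x + 9)) - 1/(240*(x + 1)) - 5/(357*(x - 8)) + 17/(1380*(x - 9))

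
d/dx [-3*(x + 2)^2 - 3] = -6*x - 12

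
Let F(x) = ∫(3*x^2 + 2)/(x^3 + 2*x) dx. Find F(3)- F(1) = -log(3) + log(33)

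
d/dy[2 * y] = 2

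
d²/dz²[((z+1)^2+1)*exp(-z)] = (z^2 - 2*z)*exp(-z)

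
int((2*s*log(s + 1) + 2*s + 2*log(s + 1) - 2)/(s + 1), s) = 2*(s - 1)*log(s + 1) + C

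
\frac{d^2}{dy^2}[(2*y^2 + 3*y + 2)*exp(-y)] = (2*y^2 - 5*y)*exp(-y)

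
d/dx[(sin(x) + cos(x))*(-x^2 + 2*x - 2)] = x^2*sin(x) - x^2*cos(x) - 4*x*sin(x) + 4*sin(x)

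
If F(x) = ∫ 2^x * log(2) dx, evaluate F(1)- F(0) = 1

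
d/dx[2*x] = 2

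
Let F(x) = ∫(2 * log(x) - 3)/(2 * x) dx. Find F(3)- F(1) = -3*log(3)/2 + log(3)^2/2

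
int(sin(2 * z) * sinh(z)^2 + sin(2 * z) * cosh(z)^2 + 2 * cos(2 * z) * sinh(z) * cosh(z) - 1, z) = -z + sin(2*z)*sinh(2*z)/2 + C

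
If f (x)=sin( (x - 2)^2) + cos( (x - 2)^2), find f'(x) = -2*x*sin(x^2 - 4*x + 4) + 2*x*cos(x^2 - 4*x + 4) + 4*sin(x^2 - 4*x + 4) - 4*cos(x^2 - 4*x + 4)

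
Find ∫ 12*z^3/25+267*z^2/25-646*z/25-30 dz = 3*z^4/25 + 89*z^3/25 - 323*z^2/25 - 30*z + C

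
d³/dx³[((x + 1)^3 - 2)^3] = 504*x^6 + 3024*x^5 + 7560*x^4 + 9360*x^3 + 5400*x^2 + 864*x - 144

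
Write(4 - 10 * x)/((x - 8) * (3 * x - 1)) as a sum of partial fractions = -2/(23*(3*x - 1)) - 76/(23*(x - 8))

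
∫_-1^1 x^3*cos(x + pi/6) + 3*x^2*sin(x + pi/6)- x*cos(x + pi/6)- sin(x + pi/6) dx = 0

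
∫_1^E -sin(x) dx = cos(E) - cos(1)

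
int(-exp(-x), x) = exp(-x) + C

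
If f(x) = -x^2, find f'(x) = -2*x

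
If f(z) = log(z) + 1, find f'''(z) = 2/z^3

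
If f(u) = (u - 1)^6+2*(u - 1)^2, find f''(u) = 30*u^4 - 120*u^3 + 180*u^2 - 120*u + 34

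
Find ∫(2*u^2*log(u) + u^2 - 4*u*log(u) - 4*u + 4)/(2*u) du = (u - 2)^2*log(u)/2 + C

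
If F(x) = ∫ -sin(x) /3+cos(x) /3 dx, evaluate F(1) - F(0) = -1/3 + cos(1)/3 + sin(1)/3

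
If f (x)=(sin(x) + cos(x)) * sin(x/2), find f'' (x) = sqrt(2)*(-5*sin(x/2)*sin(x + pi/4)/4 + cos(x/2)*cos(x + pi/4))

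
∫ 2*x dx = x^2 + C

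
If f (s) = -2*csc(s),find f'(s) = 2*cot(s)*csc(s)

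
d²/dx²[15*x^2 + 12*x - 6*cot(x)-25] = 30 - 12*cos(x)/sin(x)^3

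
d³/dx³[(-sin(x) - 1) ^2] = -2*(4*sin(x) + 1)*cos(x)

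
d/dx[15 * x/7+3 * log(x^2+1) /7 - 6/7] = (15*x^2 + 6*x + 15)/(7*x^2 + 7)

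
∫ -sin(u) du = cos(u) + C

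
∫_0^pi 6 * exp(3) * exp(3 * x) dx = -2*exp(3) + 2*exp(3 + 3*pi)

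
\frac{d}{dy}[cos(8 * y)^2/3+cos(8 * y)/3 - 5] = -16*sin(8*y)*cos(8*y)/3 - 8*sin(8*y)/3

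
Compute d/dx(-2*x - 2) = -2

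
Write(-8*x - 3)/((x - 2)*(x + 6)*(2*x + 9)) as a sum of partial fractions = -44/(13*(2*x + 9)) + 15/(8*(x + 6)) - 19/(104*(x - 2))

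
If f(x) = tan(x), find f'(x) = cos(x)^(-2)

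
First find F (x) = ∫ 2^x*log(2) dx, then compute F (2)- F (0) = 3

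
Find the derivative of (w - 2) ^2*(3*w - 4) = 9*w^2 - 32*w + 28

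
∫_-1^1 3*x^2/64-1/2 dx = -31/32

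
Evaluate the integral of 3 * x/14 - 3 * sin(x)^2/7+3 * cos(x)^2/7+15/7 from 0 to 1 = 3*sin(2)/14 + 9/4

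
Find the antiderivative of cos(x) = sin(x) + C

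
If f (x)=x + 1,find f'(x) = 1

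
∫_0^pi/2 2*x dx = pi^2/4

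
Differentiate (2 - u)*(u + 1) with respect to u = 1 - 2*u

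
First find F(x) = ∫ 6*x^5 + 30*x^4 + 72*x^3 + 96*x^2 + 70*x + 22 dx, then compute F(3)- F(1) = 4776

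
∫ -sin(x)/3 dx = cos(x)/3 + C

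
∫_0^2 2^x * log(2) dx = 3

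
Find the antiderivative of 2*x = x^2 + C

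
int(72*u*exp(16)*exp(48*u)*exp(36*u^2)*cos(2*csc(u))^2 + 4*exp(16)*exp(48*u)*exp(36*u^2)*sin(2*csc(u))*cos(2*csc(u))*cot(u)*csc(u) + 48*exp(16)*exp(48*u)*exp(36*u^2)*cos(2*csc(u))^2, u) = exp(4*(3*u + 2)^2)*cos(2*csc(u))^2 + C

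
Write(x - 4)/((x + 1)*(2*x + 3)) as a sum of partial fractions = 11/(2*x + 3) - 5/(x + 1)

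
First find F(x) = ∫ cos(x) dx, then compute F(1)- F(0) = sin(1)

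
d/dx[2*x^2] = 4*x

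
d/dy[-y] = -1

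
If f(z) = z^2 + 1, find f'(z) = 2*z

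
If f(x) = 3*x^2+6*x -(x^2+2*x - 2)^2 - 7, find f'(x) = -4*x^3 - 12*x^2 + 6*x + 14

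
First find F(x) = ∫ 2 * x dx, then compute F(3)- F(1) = 8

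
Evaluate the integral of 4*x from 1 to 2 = 6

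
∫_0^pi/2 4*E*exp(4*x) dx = -E + exp(1 + 2*pi)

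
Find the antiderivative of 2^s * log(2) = 2^s + C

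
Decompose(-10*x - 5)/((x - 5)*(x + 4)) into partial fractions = -35/(9*(x + 4)) - 55/(9*(x - 5))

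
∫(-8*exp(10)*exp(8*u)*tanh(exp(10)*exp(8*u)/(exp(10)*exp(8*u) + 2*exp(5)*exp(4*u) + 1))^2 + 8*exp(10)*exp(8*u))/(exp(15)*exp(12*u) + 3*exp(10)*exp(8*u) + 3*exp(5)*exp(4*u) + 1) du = tanh(exp(8*u + 10)/(exp(4*u + 5) + 1)^2) + C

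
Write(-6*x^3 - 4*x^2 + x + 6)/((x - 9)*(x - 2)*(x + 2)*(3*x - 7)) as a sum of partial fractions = 2421/(260*(3*x - 7)) - 9/(143*(x + 2)) - 2/(x - 2) - 669/(220*(x - 9))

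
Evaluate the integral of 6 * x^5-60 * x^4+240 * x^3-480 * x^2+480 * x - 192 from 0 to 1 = -63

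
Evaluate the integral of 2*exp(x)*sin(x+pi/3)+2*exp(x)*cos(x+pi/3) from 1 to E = 2*exp(E)*sin(pi/3 + E) - 2*E*sin(1 + pi/3)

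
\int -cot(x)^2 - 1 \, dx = cot(x) + C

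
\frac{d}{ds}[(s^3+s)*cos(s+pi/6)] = -s^3*sin(s + pi/6) + 3*s^2*cos(s + pi/6) - s*sin(s + pi/6) + cos(s + pi/6)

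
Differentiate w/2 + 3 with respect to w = 1/2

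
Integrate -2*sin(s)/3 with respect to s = 2*cos(s)/3 + C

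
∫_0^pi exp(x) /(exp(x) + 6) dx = -log(7) + log(6 + exp(pi))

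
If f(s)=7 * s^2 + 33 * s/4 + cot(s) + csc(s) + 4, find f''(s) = 14 - 1/sin(s) + 2*cos(s)/sin(s)^3 + 2/sin(s)^3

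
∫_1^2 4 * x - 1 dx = 5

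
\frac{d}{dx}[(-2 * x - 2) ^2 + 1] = 8*x + 8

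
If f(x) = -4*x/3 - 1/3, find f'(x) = -4/3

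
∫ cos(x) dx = sin(x) + C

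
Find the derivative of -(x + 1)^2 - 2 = -2*x - 2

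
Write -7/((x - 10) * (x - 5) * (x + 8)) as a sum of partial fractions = -7/(234*(x + 8)) + 7/(65*(x - 5)) - 7/(90*(x - 10))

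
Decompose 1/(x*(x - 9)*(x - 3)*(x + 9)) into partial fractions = -1/(1944*(x + 9)) - 1/(216*(x - 3)) + 1/(972*(x - 9)) + 1/(243*x)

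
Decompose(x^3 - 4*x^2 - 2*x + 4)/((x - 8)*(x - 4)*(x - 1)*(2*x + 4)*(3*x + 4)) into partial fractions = 57/(3136*(3*x + 4)) - 1/(45*(x + 2)) - 1/(882*(x - 1)) + 1/(576*(x - 4)) + 61/(3920*(x - 8))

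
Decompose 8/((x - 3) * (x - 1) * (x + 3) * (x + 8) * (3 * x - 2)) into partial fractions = 324/(1001*(3*x - 2)) + 4/(6435*(x + 8)) - 1/(165*(x + 3)) - 1/(9*(x - 1)) + 2/(231*(x - 3))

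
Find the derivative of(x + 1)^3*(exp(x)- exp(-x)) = (x^3*exp(2*x) + x^3 + 6*x^2*exp(2*x) + 9*x*exp(2*x) - 3*x + 4*exp(2*x) - 2)*exp(-x)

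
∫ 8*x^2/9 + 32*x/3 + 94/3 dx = 8*x^3/27 + 16*x^2/3 + 94*x/3 + C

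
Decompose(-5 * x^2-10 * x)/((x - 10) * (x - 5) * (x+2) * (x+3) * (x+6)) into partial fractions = -5/(88*(x + 6)) + 5/(104*(x + 3)) + 5/(88*(x - 5)) - 5/(104*(x - 10))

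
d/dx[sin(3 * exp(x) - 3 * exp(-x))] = 3*(exp(2*x) + 1)*exp(-x)*cos(3*(exp(x) - exp(-x)))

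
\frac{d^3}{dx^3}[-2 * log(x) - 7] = -4/x^3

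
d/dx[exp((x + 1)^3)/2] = 3*x^2*exp(x^3 + 3*x^2 + 3*x + 1)/2 + 3*x*exp(x^3 + 3*x^2 + 3*x + 1) + 3*exp(x^3 + 3*x^2 + 3*x + 1)/2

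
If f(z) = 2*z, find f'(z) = 2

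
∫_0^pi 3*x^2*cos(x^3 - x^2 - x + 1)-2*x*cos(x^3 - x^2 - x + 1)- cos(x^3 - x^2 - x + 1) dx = -sin(1) - sin(-pi^2 + 1 + pi^3)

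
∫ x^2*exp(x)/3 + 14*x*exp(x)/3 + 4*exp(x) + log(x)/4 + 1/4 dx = x*(4*(x + 12)*exp(x) + 3*log(x))/12 + C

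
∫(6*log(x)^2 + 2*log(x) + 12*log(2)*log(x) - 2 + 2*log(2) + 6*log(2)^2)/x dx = (2*log(2*x)^2 + log(2*x) - 2)*log(2*x) + C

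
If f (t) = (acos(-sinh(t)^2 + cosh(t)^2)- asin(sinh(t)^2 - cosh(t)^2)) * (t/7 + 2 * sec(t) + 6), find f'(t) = pi*tan(t)*sec(t) + pi/14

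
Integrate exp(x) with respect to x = exp(x) + C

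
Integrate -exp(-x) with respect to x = exp(-x) + C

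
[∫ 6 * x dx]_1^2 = 9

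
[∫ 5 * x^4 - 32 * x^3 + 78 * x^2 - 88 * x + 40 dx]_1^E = 1 + (-2 + E)^3*(1 + (-1 + E)^2)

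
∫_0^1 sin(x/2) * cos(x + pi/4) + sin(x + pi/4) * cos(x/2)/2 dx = sin(1/2)*sin(pi/4 + 1)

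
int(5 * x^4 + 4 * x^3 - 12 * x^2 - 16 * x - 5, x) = x^5 + x^4 - 4*x^3 - 8*x^2 - 5*x + C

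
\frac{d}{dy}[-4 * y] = -4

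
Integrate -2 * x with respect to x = -x^2 + C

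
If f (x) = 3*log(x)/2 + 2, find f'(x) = 3/(2*x)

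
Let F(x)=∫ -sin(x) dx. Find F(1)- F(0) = -1 + cos(1)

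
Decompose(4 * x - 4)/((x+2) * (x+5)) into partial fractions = 8/(x + 5) - 4/(x + 2)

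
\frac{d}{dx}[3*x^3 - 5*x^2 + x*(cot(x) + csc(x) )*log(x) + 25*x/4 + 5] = 9*x^2 - x*log(x)*cot(x)^2 - x*log(x)*cot(x)*csc(x) - x*log(x) - 10*x + log(x)*cot(x) + log(x)*csc(x) + cot(x) + csc(x) + 25/4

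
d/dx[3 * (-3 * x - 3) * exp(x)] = -9*x*exp(x) - 18*exp(x)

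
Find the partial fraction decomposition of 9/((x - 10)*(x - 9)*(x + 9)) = 1/(38*(x + 9)) - 1/(2*(x - 9)) + 9/(19*(x - 10))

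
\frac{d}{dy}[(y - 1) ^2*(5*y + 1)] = 15*y^2 - 18*y + 3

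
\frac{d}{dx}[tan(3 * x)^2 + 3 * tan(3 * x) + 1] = 3*(2*sin(3*x)/cos(3*x) + 3)/cos(3*x)^2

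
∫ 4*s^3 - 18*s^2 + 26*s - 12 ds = s^4 - 6*s^3 + 13*s^2 - 12*s + C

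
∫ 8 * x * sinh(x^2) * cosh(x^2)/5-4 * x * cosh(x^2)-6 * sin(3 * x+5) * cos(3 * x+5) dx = cos(3*x + 5)^2 - 2*sinh(x^2) + cosh(2*x^2)/5 + C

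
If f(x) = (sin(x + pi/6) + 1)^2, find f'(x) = sin(2*x + pi/3) + 2*cos(x + pi/6)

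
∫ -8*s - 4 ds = -4*s^2 - 4*s + C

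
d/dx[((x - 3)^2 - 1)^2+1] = 4*x^3 - 36*x^2 + 104*x - 96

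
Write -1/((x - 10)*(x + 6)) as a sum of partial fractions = 1/(16*(x + 6)) - 1/(16*(x - 10))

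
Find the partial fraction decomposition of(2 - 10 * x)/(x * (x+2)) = -11/(x + 2) + 1/x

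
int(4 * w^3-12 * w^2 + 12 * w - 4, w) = w^4 - 4*w^3 + 6*w^2 - 4*w + C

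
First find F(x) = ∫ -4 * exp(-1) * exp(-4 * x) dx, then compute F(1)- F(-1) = -exp(3) + exp(-5)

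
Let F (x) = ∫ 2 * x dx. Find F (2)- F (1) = 3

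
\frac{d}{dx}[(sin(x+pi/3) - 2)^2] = -4*cos(x + pi/3) + cos(2*x + pi/6)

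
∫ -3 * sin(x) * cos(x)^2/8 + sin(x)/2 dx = (cos(x)^2 - 4)*cos(x)/8 + C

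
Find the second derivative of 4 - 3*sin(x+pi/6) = 3*sin(x + pi/6)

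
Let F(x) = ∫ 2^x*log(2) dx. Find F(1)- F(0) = 1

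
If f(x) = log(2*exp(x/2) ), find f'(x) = 1/2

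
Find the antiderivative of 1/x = log(-x) + C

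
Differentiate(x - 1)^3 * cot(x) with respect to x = (x - 1)^2*(-x/sin(x)^2 + 3/tan(x) + sin(x)^(-2))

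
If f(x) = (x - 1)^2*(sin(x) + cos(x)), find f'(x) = -x^2*sin(x) + x^2*cos(x) + 4*x*sin(x) - 3*sin(x) - cos(x)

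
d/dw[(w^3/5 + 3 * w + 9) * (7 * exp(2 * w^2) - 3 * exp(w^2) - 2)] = 28*w^4*exp(2*w^2)/5 - 6*w^4*exp(w^2)/5 + 441*w^2*exp(2*w^2)/5 - 99*w^2*exp(w^2)/5 - 6*w^2/5 + 252*w*exp(2*w^2) - 54*w*exp(w^2) + 21*exp(2*w^2) - 9*exp(w^2) - 6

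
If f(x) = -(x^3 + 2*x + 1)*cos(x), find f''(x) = x^3*cos(x) + 6*x^2*sin(x) - 4*x*cos(x) + 4*sin(x) + cos(x)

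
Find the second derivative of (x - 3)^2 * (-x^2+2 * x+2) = -12*x^2 + 48*x - 38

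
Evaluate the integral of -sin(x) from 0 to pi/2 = -1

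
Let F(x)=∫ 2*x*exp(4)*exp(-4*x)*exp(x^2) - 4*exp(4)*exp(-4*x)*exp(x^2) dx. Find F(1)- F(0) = E - exp(4)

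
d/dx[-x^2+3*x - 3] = 3 - 2*x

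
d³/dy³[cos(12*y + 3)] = 1728*sin(12*y + 3)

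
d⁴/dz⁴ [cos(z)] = cos(z)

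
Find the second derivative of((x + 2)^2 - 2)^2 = 12*x^2 + 48*x + 40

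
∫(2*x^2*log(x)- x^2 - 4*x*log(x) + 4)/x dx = (x - 2)^2*(log(x) - 1) + C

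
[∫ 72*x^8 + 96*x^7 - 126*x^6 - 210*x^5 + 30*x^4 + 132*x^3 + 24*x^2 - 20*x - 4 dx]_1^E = -2*exp(3) - exp(2) + 1 + 2*E + (-2*E - 1 + exp(2) + 2*exp(3))^3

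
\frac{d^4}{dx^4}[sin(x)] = sin(x)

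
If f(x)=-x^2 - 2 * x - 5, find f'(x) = -2*x - 2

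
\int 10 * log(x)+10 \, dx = 10*x*log(x) + C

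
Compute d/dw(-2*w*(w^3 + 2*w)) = -8*w^3 - 8*w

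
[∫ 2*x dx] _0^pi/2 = pi^2/4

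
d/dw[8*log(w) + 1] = 8/w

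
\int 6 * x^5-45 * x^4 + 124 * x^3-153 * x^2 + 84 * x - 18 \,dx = x^6 - 9*x^5 + 31*x^4 - 51*x^3 + 42*x^2 - 18*x + C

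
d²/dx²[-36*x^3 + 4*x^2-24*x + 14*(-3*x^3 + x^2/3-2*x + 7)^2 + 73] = 3780*x^4 - 560*x^3 + 6104*x^2/3 - 3856*x + 752/3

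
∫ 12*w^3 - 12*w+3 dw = 3*w^4 - 6*w^2 + 3*w + C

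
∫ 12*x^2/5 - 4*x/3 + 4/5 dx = 4*x^3/5 - 2*x^2/3 + 4*x/5 + C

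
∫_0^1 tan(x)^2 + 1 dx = tan(1)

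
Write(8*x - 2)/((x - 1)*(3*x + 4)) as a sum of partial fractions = 38/(7*(3*x + 4)) + 6/(7*(x - 1))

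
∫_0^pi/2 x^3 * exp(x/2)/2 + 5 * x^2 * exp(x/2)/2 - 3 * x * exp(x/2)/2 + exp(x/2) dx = (-pi^2/4 + pi/2 + pi^3/8)*exp(pi/4)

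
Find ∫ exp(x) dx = exp(x) + C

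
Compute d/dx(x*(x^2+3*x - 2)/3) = x^2 + 2*x - 2/3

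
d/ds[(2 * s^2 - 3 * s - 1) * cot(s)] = -2*s^2/sin(s)^2 + 4*s/tan(s) + 3*s/sin(s)^2 - 3/tan(s) + sin(s)^(-2)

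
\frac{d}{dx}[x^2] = 2*x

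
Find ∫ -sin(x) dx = cos(x) + C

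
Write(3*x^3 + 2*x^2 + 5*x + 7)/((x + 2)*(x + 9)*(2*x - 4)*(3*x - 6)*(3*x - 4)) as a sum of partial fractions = 657/(2480*(3*x - 4)) - 2063/(157542*(x + 9)) + 19/(6720*(x + 2)) - 1813/(23232*(x - 2)) + 49/(528*(x - 2)^2)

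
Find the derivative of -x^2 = -2*x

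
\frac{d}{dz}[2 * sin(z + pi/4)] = 2*cos(z + pi/4)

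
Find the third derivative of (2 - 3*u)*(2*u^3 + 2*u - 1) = 24 - 144*u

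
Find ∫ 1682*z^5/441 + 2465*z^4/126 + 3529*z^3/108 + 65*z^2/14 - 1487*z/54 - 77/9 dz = 841*z^6/1323 + 493*z^5/126 + 3529*z^4/432 + 65*z^3/42 - 1487*z^2/108 - 77*z/9 + C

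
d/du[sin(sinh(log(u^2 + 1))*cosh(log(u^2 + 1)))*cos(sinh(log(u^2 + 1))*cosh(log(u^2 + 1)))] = 2*u*cos(2*sinh(log(u^2 + 1))*cosh(log(u^2 + 1)))*cosh(2*log(u^2 + 1))/(u^2 + 1)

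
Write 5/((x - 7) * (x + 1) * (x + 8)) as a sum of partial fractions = 1/(21*(x + 8)) - 5/(56*(x + 1)) + 1/(24*(x - 7))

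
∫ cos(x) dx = sin(x) + C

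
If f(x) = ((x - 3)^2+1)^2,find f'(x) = 4*x^3 - 36*x^2 + 112*x - 120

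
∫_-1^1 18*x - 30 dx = -60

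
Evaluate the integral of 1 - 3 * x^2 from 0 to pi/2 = -pi^3/8 + pi/2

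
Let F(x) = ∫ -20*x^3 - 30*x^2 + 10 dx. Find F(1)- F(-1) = 0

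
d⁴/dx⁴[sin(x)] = sin(x)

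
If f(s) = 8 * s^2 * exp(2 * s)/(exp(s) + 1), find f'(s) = (8*s^2*exp(3*s) + 16*s^2*exp(2*s) + 16*s*exp(3*s) + 16*s*exp(2*s))/(exp(2*s) + 2*exp(s) + 1)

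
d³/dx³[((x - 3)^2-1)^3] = 120*x^3 - 1080*x^2 + 3168*x - 3024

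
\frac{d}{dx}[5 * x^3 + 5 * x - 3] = 15*x^2 + 5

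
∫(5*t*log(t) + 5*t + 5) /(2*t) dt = 5*(t + 1)*log(t)/2 + C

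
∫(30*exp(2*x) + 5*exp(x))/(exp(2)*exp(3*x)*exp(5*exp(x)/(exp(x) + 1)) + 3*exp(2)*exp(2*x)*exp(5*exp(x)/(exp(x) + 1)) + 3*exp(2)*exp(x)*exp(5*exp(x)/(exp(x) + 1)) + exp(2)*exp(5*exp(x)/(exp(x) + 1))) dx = -(7*exp(x) + 2)*exp(-(7*exp(x) + 2)/(exp(x) + 1))/(exp(x) + 1) + C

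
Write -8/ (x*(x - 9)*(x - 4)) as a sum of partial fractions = 2/(5*(x - 4)) - 8/(45*(x - 9)) - 2/(9*x)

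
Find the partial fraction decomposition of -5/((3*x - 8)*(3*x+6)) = -5/(14*(3*x - 8)) + 5/(42*(x + 2))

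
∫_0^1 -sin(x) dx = -1 + cos(1)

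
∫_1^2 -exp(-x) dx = -exp(-1) + exp(-2)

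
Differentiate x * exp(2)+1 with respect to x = exp(2)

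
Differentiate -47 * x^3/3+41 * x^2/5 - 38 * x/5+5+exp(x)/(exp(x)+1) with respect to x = (-235*x^2*exp(2*x) - 470*x^2*exp(x) - 235*x^2 + 82*x*exp(2*x) + 164*x*exp(x) + 82*x - 38*exp(2*x) - 71*exp(x) - 38)/(5*exp(2*x) + 10*exp(x) + 5)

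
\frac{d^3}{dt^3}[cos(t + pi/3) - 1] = sin(t + pi/3)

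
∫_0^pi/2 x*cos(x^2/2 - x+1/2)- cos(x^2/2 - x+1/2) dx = -sin(1/2) - cos((4 + pi^2)/8)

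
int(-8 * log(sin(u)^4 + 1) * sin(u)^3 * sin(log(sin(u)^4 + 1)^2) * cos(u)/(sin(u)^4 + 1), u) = cos(log(sin(u)^4 + 1)^2) + C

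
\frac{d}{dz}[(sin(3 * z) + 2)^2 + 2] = 6*(sin(3*z) + 2)*cos(3*z)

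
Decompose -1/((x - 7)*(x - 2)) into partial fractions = 1/(5*(x - 2)) - 1/(5*(x - 7))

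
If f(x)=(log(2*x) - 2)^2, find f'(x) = (2*log(x) - 4 + 2*log(2))/x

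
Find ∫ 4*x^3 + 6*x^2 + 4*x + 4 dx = x^4 + 2*x^3 + 2*x^2 + 4*x + C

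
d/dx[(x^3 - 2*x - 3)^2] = 6*x^5 - 16*x^3 - 18*x^2 + 8*x + 12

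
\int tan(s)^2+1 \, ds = tan(s) + C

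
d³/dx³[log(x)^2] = (4*log(x) - 6)/x^3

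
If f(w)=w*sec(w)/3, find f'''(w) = (-w*sin(w)/(3*cos(w)) + 2*w*sin(w)/cos(w)^3 - 1 + 2/cos(w)^2)/cos(w)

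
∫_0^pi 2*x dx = pi^2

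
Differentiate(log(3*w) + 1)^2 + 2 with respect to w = (2*log(w) + 2 + 2*log(3))/w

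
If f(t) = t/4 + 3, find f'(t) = 1/4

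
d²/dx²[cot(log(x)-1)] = (1 + 2*cos(log(x) - 1)/sin(log(x) - 1))/(x^2*sin(log(x) - 1)^2)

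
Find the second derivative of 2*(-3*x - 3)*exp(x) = -6*x*exp(x) - 18*exp(x)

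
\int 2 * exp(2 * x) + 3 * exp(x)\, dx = (exp(x) + 1)^2 + exp(x) + C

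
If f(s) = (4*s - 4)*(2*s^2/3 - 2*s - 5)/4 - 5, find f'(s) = 2*s^2 - 16*s/3 - 3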